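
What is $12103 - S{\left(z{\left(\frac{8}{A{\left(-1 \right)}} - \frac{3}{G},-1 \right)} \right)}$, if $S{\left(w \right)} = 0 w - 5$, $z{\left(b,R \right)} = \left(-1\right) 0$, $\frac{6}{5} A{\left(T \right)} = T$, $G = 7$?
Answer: $12108$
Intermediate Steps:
$A{\left(T \right)} = \frac{5 T}{6}$
$z{\left(b,R \right)} = 0$
$S{\left(w \right)} = -5$ ($S{\left(w \right)} = 0 - 5 = -5$)
$12103 - S{\left(z{\left(\frac{8}{A{\left(-1 \right)}} - \frac{3}{G},-1 \right)} \right)} = 12103 - -5 = 12103 + 5 = 12108$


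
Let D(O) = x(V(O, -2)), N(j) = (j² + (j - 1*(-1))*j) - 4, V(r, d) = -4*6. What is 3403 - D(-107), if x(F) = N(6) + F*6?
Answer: 3473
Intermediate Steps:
V(r, d) = -24
N(j) = -4 + j² + j*(1 + j) (N(j) = (j² + (j + 1)*j) - 4 = (j² + (1 + j)*j) - 4 = (j² + j*(1 + j)) - 4 = -4 + j² + j*(1 + j))
x(F) = 74 + 6*F (x(F) = (-4 + 6 + 2*6²) + F*6 = (-4 + 6 + 2*36) + 6*F = (-4 + 6 + 72) + 6*F = 74 + 6*F)
D(O) = -70 (D(O) = 74 + 6*(-24) = 74 - 144 = -70)
3403 - D(-107) = 3403 - 1*(-70) = 3403 + 70 = 3473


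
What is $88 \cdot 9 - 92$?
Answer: $700$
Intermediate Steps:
$88 \cdot 9 - 92 = 792 - 92 = 700$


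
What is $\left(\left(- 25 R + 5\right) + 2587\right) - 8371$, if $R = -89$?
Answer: $-3554$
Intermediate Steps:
$\left(\left(- 25 R + 5\right) + 2587\right) - 8371 = \left(\left(\left(-25\right) \left(-89\right) + 5\right) + 2587\right) - 8371 = \left(\left(2225 + 5\right) + 2587\right) - 8371 = \left(2230 + 2587\right) - 8371 = 4817 - 8371 = -3554$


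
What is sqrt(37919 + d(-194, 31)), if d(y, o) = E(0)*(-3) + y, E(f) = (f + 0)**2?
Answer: 5*sqrt(1509) ≈ 194.23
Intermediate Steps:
E(f) = f**2
d(y, o) = y (d(y, o) = 0**2*(-3) + y = 0*(-3) + y = 0 + y = y)
sqrt(37919 + d(-194, 31)) = sqrt(37919 - 194) = sqrt(37725) = 5*sqrt(1509)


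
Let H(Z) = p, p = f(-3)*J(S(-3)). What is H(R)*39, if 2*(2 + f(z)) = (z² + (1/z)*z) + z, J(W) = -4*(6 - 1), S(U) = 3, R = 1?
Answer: -1170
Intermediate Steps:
J(W) = -20 (J(W) = -4*5 = -20)
f(z) = -3/2 + z/2 + z²/2 (f(z) = -2 + ((z² + (1/z)*z) + z)/2 = -2 + ((z² + z/z) + z)/2 = -2 + ((z² + 1) + z)/2 = -2 + ((1 + z²) + z)/2 = -2 + (1 + z + z²)/2 = -2 + (½ + z/2 + z²/2) = -3/2 + z/2 + z²/2)
p = -30 (p = (-3/2 + (½)*(-3) + (½)*(-3)²)*(-20) = (-3/2 - 3/2 + (½)*9)*(-20) = (-3/2 - 3/2 + 9/2)*(-20) = (3/2)*(-20) = -30)
H(Z) = -30
H(R)*39 = -30*39 = -1170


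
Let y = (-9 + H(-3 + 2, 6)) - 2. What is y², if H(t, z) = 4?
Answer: 49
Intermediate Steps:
y = -7 (y = (-9 + 4) - 2 = -5 - 2 = -7)
y² = (-7)² = 49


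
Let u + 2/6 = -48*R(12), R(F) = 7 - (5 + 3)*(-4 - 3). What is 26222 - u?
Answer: 87739/3 ≈ 29246.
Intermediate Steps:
R(F) = 63 (R(F) = 7 - 8*(-7) = 7 - 1*(-56) = 7 + 56 = 63)
u = -9073/3 (u = -1/3 - 48*63 = -1/3 - 3024 = -9073/3 ≈ -3024.3)
26222 - u = 26222 - 1*(-9073/3) = 26222 + 9073/3 = 87739/3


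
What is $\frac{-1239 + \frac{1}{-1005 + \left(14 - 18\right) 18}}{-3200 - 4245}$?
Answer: $\frac{1334404}{8018265} \approx 0.16642$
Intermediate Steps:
$\frac{-1239 + \frac{1}{-1005 + \left(14 - 18\right) 18}}{-3200 - 4245} = \frac{-1239 + \frac{1}{-1005 - 72}}{-7445} = \left(-1239 + \frac{1}{-1005 - 72}\right) \left(- \frac{1}{7445}\right) = \left(-1239 + \frac{1}{-1077}\right) \left(- \frac{1}{7445}\right) = \left(-1239 - \frac{1}{1077}\right) \left(- \frac{1}{7445}\right) = \left(- \frac{1334404}{1077}\right) \left(- \frac{1}{7445}\right) = \frac{1334404}{8018265}$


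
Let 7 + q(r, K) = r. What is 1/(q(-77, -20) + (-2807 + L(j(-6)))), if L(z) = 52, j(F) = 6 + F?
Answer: -1/2839 ≈ -0.00035224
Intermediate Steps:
q(r, K) = -7 + r
1/(q(-77, -20) + (-2807 + L(j(-6)))) = 1/((-7 - 77) + (-2807 + 52)) = 1/(-84 - 2755) = 1/(-2839) = -1/2839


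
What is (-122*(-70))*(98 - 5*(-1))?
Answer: 879620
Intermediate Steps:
(-122*(-70))*(98 - 5*(-1)) = 8540*(98 + 5) = 8540*103 = 879620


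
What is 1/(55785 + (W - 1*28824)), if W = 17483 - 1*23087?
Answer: 1/21357 ≈ 4.6823e-5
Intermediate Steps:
W = -5604 (W = 17483 - 23087 = -5604)
1/(55785 + (W - 1*28824)) = 1/(55785 + (-5604 - 1*28824)) = 1/(55785 + (-5604 - 28824)) = 1/(55785 - 34428) = 1/21357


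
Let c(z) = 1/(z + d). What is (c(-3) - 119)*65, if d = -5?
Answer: -61945/8 ≈ -7743.1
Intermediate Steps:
c(z) = 1/(-5 + z) (c(z) = 1/(z - 5) = 1/(-5 + z))
(c(-3) - 119)*65 = (1/(-5 - 3) - 119)*65 = (1/(-8) - 119)*65 = (-⅛ - 119)*65 = -953/8*65 = -61945/8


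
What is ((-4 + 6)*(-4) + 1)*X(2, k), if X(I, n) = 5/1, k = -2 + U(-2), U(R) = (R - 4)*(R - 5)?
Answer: -35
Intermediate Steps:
U(R) = (-5 + R)*(-4 + R) (U(R) = (-4 + R)*(-5 + R) = (-5 + R)*(-4 + R))
k = 40 (k = -2 + (20 + (-2)² - 9*(-2)) = -2 + (20 + 4 + 18) = -2 + 42 = 40)
X(I, n) = 5 (X(I, n) = 5*1 = 5)
((-4 + 6)*(-4) + 1)*X(2, k) = ((-4 + 6)*(-4) + 1)*5 = (2*(-4) + 1)*5 = (-8 + 1)*5 = -7*5 = -35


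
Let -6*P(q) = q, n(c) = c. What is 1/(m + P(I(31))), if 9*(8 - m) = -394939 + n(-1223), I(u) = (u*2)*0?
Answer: 1/44026 ≈ 2.2714e-5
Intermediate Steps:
I(u) = 0 (I(u) = (2*u)*0 = 0)
P(q) = -q/6
m = 44026 (m = 8 - (-394939 - 1223)/9 = 8 - 1/9*(-396162) = 8 + 44018 = 44026)
1/(m + P(I(31))) = 1/(44026 - 1/6*0) = 1/(44026 + 0) = 1/44026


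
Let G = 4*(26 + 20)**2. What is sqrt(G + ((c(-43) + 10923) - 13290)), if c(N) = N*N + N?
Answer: sqrt(7903) ≈ 88.899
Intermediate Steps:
c(N) = N + N**2 (c(N) = N**2 + N = N + N**2)
G = 8464 (G = 4*46**2 = 4*2116 = 8464)
sqrt(G + ((c(-43) + 10923) - 13290)) = sqrt(8464 + ((-43*(1 - 43) + 10923) - 13290)) = sqrt(8464 + ((-43*(-42) + 10923) - 13290)) = sqrt(8464 + ((1806 + 10923) - 13290)) = sqrt(8464 + (12729 - 13290)) = sqrt(8464 - 561) = sqrt(7903)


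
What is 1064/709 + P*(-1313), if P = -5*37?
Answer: 172220709/709 ≈ 2.4291e+5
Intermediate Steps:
P = -185
1064/709 + P*(-1313) = 1064/709 - 185*(-1313) = 1064*(1/709) + 242905 = 1064/709 + 242905 = 172220709/709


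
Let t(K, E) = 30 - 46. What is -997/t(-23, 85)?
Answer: 997/16 ≈ 62.313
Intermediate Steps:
t(K, E) = -16
-997/t(-23, 85) = -997/(-16) = -997*(-1/16) = 997/16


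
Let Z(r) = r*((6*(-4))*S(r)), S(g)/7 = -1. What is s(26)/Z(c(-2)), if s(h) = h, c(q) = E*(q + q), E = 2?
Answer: -13/672 ≈ -0.019345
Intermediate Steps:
c(q) = 4*q (c(q) = 2*(q + q) = 2*(2*q) = 4*q)
S(g) = -7 (S(g) = 7*(-1) = -7)
Z(r) = 168*r (Z(r) = r*((6*(-4))*(-7)) = r*(-24*(-7)) = r*168 = 168*r)
s(26)/Z(c(-2)) = 26/(168*(4*(-2))) = 26/(168*(-8)) = 26/(-1344) = -1/1344*26 = -13/672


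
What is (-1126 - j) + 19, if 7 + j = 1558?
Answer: -2658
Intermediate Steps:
j = 1551 (j = -7 + 1558 = 1551)
(-1126 - j) + 19 = (-1126 - 1*1551) + 19 = (-1126 - 1551) + 19 = -2677 + 19 = -2658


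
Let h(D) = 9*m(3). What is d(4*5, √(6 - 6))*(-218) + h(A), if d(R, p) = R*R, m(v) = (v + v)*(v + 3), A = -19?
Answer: -86876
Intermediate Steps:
m(v) = 2*v*(3 + v) (m(v) = (2*v)*(3 + v) = 2*v*(3 + v))
d(R, p) = R²
h(D) = 324 (h(D) = 9*(2*3*(3 + 3)) = 9*(2*3*6) = 9*36 = 324)
d(4*5, √(6 - 6))*(-218) + h(A) = (4*5)²*(-218) + 324 = 20²*(-218) + 324 = 400*(-218) + 324 = -87200 + 324 = -86876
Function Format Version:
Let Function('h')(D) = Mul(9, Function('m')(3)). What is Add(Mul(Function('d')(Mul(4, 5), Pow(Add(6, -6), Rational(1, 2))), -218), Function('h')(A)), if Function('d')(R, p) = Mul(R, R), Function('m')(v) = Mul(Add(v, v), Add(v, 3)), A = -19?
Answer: -86876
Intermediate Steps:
Function('m')(v) = Mul(2, v, Add(3, v)) (Function('m')(v) = Mul(Mul(2, v), Add(3, v)) = Mul(2, v, Add(3, v)))
Function('d')(R, p) = Pow(R, 2)
Function('h')(D) = 324 (Function('h')(D) = Mul(9, Mul(2, 3, Add(3, 3))) = Mul(9, Mul(2, 3, 6)) = Mul(9, 36) = 324)
Add(Mul(Function('d')(Mul(4, 5), Pow(Add(6, -6), Rational(1, 2))), -218), Function('h')(A)) = Add(Mul(Pow(Mul(4, 5), 2), -218), 324) = Add(Mul(Pow(20, 2), -218), 324) = Add(Mul(400, -218), 324) = Add(-87200, 324) = -86876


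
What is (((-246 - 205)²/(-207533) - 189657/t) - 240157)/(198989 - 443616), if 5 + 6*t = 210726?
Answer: 10502719586822208/10697920644422711 ≈ 0.98175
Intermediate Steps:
t = 210721/6 (t = -⅚ + (⅙)*210726 = -⅚ + 35121 = 210721/6 ≈ 35120.)
(((-246 - 205)²/(-207533) - 189657/t) - 240157)/(198989 - 443616) = (((-246 - 205)²/(-207533) - 189657/210721/6) - 240157)/(198989 - 443616) = (((-451)²*(-1/207533) - 189657*6/210721) - 240157)/(-244627) = ((203401*(-1/207533) - 1137942/210721) - 240157)*(-1/244627) = ((-203401/207533 - 1137942/210721) - 240157)*(-1/244627) = (-279021379207/43731561293 - 240157)*(-1/244627) = -10502719586822208/43731561293*(-1/244627) = 10502719586822208/10697920644422711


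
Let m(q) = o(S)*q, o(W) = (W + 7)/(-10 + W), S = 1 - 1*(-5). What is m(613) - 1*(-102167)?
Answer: 400699/4 ≈ 1.0017e+5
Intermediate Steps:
S = 6 (S = 1 + 5 = 6)
o(W) = (7 + W)/(-10 + W)
m(q) = -13*q/4 (m(q) = ((7 + 6)/(-10 + 6))*q = (13/(-4))*q = (-¼*13)*q = -13*q/4)
m(613) - 1*(-102167) = -13/4*613 - 1*(-102167) = -7969/4 + 102167 = 400699/4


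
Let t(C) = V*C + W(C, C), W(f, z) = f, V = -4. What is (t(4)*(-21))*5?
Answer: 1260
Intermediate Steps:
t(C) = -3*C (t(C) = -4*C + C = -3*C)
(t(4)*(-21))*5 = (-3*4*(-21))*5 = -12*(-21)*5 = 252*5 = 1260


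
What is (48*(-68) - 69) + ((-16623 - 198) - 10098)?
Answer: -30252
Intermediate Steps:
(48*(-68) - 69) + ((-16623 - 198) - 10098) = (-3264 - 69) + (-16821 - 10098) = -3333 - 26919 = -30252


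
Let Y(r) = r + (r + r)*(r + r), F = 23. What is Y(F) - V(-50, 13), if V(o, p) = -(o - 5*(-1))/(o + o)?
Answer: 42789/20 ≈ 2139.4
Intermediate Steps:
V(o, p) = -(5 + o)/(2*o) (V(o, p) = -(o + 5)/(2*o) = -(5 + o)*1/(2*o) = -(5 + o)/(2*o))
Y(r) = r + 4*r**2 (Y(r) = r + (2*r)*(2*r) = r + 4*r**2)
Y(F) - V(-50, 13) = 23*(1 + 4*23) - (-5 - 1*(-50))/(2*(-50)) = 23*(1 + 92) - (-1)*(-5 + 50)/(2*50) = 23*93 - (-1)*45/(2*50) = 2139 - 1*(-9/20) = 2139 + 9/20 = 42789/20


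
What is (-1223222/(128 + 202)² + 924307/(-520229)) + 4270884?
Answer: 10998063175985921/2575133550 ≈ 4.2709e+6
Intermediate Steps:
(-1223222/(128 + 202)² + 924307/(-520229)) + 4270884 = (-1223222/(330²) + 924307*(-1/520229)) + 4270884 = (-1223222/108900 - 924307/520229) + 4270884 = (-1223222*1/108900 - 924307/520229) + 4270884 = (-55601/4950 - 924307/520229) + 4270884 = -33500572279/2575133550 + 4270884 = 10998063175985921/2575133550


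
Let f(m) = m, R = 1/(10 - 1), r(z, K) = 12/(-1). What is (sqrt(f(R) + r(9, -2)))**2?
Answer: -107/9 ≈ -11.889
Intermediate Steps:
r(z, K) = -12 (r(z, K) = 12*(-1) = -12)
R = 1/9 ≈ 0.11111
(sqrt(f(R) + r(9, -2)))**2 = (sqrt(1/9 - 12))**2 = (sqrt(-107/9))**2 = (I*sqrt(107)/3)**2 = -107/9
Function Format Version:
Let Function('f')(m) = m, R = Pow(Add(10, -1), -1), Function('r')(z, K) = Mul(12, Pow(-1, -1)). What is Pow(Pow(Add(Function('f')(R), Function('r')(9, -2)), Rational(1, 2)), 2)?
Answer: Rational(-107, 9) ≈ -11.889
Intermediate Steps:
Function('r')(z, K) = -12 (Function('r')(z, K) = Mul(12, -1) = -12)
R = Rational(1, 9) (R = Pow(9, -1) = Rational(1, 9) ≈ 0.11111)
Pow(Pow(Add(Function('f')(R), Function('r')(9, -2)), Rational(1, 2)), 2) = Pow(Pow(Add(Rational(1, 9), -12), Rational(1, 2)), 2) = Pow(Pow(Rational(-107, 9), Rational(1, 2)), 2) = Pow(Mul(Rational(1, 3), I, Pow(107, Rational(1, 2))), 2) = Rational(-107, 9)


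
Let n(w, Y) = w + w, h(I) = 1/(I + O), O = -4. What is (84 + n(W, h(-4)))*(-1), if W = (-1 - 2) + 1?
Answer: -80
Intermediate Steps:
h(I) = 1/(-4 + I) (h(I) = 1/(I - 4) = 1/(-4 + I))
W = -2 (W = -3 + 1 = -2)
n(w, Y) = 2*w
(84 + n(W, h(-4)))*(-1) = (84 + 2*(-2))*(-1) = (84 - 4)*(-1) = 80*(-1) = -80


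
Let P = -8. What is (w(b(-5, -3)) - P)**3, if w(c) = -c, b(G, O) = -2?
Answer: 1000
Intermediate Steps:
(w(b(-5, -3)) - P)**3 = (-1*(-2) - 1*(-8))**3 = (2 + 8)**3 = 10**3 = 1000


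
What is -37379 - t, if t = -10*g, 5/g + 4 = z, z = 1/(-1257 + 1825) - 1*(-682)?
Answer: -2878962279/77021 ≈ -37379.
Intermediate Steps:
z = 387377/568 (z = 1/568 + 682 = 387377/568 ≈ 682.00)
g = 568/77021 (g = 5/(-4 + 387377/568) = 5/(385105/568) = 5*(568/385105) = 568/77021 ≈ 0.0073746)
t = -5680/77021 (t = -10*568/77021 = -5680/77021 ≈ -0.073746)
-37379 - t = -37379 - 1*(-5680/77021) = -37379 + 5680/77021 = -2878962279/77021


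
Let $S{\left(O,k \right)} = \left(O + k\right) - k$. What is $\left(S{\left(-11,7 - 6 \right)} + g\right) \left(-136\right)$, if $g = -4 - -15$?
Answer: $0$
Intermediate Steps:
$g = 11$ ($g = -4 + 15 = 11$)
$S{\left(O,k \right)} = O$
$\left(S{\left(-11,7 - 6 \right)} + g\right) \left(-136\right) = \left(-11 + 11\right) \left(-136\right) = 0 \left(-136\right) = 0$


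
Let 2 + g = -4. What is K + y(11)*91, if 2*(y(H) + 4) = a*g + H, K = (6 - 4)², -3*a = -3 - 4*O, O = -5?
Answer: 3375/2 ≈ 1687.5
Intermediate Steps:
a = -17/3 (a = -(-3 - 4*(-5))/3 = -(-3 + 20)/3 = -⅓*17 = -17/3 ≈ -5.6667)
g = -6 (g = -2 - 4 = -6)
K = 4 (K = 2² = 4)
y(H) = 13 + H/2 (y(H) = -4 + (-17/3*(-6) + H)/2 = -4 + (34 + H)/2 = -4 + (17 + H/2) = 13 + H/2)
K + y(11)*91 = 4 + (13 + (½)*11)*91 = 4 + (13 + 11/2)*91 = 4 + (37/2)*91 = 4 + 3367/2 = 3375/2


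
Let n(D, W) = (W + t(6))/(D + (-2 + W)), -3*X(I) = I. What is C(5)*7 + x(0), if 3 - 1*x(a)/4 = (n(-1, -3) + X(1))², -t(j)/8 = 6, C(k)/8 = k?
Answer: 227/9 ≈ 25.222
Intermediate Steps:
X(I) = -I/3
C(k) = 8*k
t(j) = -48 (t(j) = -8*6 = -48)
n(D, W) = (-48 + W)/(-2 + D + W) (n(D, W) = (W - 48)/(D + (-2 + W)) = (-48 + W)/(-2 + D + W))
x(a) = -2293/9 (x(a) = 12 - 4*((-48 - 3)/(-2 - 1 - 3) - ⅓*1)² = 12 - 4*(-51/(-6) - ⅓)² = 12 - 4*(-⅙*(-51) - ⅓)² = 12 - 4*(17/2 - ⅓)² = 12 - 4*(49/6)² = 12 - 4*2401/36 = 12 - 2401/9 = -2293/9)
C(5)*7 + x(0) = (8*5)*7 - 2293/9 = 40*7 - 2293/9 = 280 - 2293/9 = 227/9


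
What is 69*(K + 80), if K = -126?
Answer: -3174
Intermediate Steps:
69*(K + 80) = 69*(-126 + 80) = 69*(-46) = -3174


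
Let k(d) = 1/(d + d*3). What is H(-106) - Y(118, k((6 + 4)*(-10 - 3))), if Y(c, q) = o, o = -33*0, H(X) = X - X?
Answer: 0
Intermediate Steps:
H(X) = 0
o = 0
k(d) = 1/(4*d) (k(d) = 1/(d + 3*d) = 1/(4*d))
Y(c, q) = 0
H(-106) - Y(118, k((6 + 4)*(-10 - 3))) = 0 - 1*0 = 0 + 0 = 0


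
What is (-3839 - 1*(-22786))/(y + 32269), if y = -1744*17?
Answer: 18947/2621 ≈ 7.2289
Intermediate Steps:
y = -29648
(-3839 - 1*(-22786))/(y + 32269) = (-3839 - 1*(-22786))/(-29648 + 32269) = (-3839 + 22786)/2621 = 18947*(1/2621) = 18947/2621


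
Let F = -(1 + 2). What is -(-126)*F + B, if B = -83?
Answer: -461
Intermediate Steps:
F = -3 (F = -1*3 = -3)
-(-126)*F + B = -(-126)*(-3) - 83 = -126*3 - 83 = -378 - 83 = -461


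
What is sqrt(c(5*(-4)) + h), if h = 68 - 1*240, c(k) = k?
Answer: 8*I*sqrt(3) ≈ 13.856*I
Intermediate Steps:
h = -172 (h = 68 - 240 = -172)
sqrt(c(5*(-4)) + h) = sqrt(5*(-4) - 172) = sqrt(-20 - 172) = sqrt(-192) = 8*I*sqrt(3)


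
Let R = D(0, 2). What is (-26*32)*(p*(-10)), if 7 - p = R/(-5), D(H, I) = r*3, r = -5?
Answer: 33280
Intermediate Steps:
D(H, I) = -15 (D(H, I) = -5*3 = -15)
R = -15
p = 4 (p = 7 - (-15)/(-5) = 7 - (-15)*(-1)/5 = 7 - 1*3 = 7 - 3 = 4)
(-26*32)*(p*(-10)) = (-26*32)*(4*(-10)) = -832*(-40) = 33280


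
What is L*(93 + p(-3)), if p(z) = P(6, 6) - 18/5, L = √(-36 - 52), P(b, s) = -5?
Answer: 844*I*√22/5 ≈ 791.74*I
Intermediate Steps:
L = 2*I*√22 (L = √(-88) = 2*I*√22 ≈ 9.3808*I)
p(z) = -43/5 (p(z) = -5 - 18/5 = -43/5)
L*(93 + p(-3)) = (2*I*√22)*(93 - 43/5) = (2*I*√22)*(422/5) = 844*I*√22/5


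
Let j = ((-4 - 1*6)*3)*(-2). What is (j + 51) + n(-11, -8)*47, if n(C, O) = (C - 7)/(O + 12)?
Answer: -201/2 ≈ -100.50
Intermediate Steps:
n(C, O) = (-7 + C)/(12 + O)
j = 60 (j = ((-4 - 6)*3)*(-2) = -10*3*(-2) = -30*(-2) = 60)
(j + 51) + n(-11, -8)*47 = (60 + 51) + ((-7 - 11)/(12 - 8))*47 = 111 + (-18/4)*47 = 111 + ((¼)*(-18))*47 = 111 - 9/2*47 = 111 - 423/2 = -201/2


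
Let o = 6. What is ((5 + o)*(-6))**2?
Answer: 4356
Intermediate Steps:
((5 + o)*(-6))**2 = ((5 + 6)*(-6))**2 = (11*(-6))**2 = (-66)**2 = 4356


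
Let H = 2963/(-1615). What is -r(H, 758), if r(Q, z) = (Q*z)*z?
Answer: 1702433132/1615 ≈ 1.0541e+6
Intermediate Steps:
H = -2963/1615 (H = 2963*(-1/1615) = -2963/1615 ≈ -1.8347)
r(Q, z) = Q*z**2
-r(H, 758) = -(-2963)*758**2/1615 = -(-2963)*574564/1615 = -1*(-1702433132/1615) = 1702433132/1615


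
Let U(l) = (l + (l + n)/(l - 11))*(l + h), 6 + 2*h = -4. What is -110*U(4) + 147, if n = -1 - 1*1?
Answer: 3889/7 ≈ 555.57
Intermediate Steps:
n = -2 (n = -1 - 1 = -2)
h = -5 (h = -3 + (1/2)*(-4) = -3 - 2 = -5)
U(l) = (-5 + l)*(l + (-2 + l)/(-11 + l)) (U(l) = (l + (l - 2)/(l - 11))*(l - 5) = (l + (-2 + l)/(-11 + l))*(-5 + l) = (-5 + l)*(l + (-2 + l)/(-11 + l)))
-110*U(4) + 147 = -110*(10 + 4**3 - 15*4**2 + 48*4)/(-11 + 4) + 147 = -110*(10 + 64 - 15*16 + 192)/(-7) + 147 = -(-110)*(10 + 64 - 240 + 192)/7 + 147 = -(-110)*26/7 + 147 = -110*(-26/7) + 147 = 2860/7 + 147 = 3889/7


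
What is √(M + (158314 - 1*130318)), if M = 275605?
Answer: 551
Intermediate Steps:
√(M + (158314 - 1*130318)) = √(275605 + (158314 - 1*130318)) = √(275605 + (158314 - 130318)) = √(275605 + 27996) = √303601 = 551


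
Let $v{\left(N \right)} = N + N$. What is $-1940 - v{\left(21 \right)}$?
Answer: $-1982$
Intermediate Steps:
$v{\left(N \right)} = 2 N$
$-1940 - v{\left(21 \right)} = -1940 - 2 \cdot 21 = -1940 - 42 = -1982$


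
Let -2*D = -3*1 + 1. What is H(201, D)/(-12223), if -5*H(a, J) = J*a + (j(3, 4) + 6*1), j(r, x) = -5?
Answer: 202/61115 ≈ 0.0033052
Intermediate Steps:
D = 1 (D = -(-3*1 + 1)/2 = -(-3 + 1)/2 = -1/2*(-2) = 1)
H(a, J) = -1/5 - J*a/5 (H(a, J) = -(J*a + (-5 + 6*1))/5 = -(J*a + (-5 + 6))/5 = -(J*a + 1)/5 = -(1 + J*a)/5 = -1/5 - J*a/5)
H(201, D)/(-12223) = (-1/5 - 1/5*1*201)/(-12223) = (-1/5 - 201/5)*(-1/12223) = -202/5*(-1/12223) = 202/61115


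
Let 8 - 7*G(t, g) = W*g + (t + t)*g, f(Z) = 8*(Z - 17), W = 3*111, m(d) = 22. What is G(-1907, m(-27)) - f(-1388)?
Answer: 155270/7 ≈ 22181.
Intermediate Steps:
W = 333
f(Z) = -136 + 8*Z (f(Z) = 8*(-17 + Z) = -136 + 8*Z)
G(t, g) = 8/7 - 333*g/7 - 2*g*t/7 (G(t, g) = 8/7 - (333*g + (t + t)*g)/7 = 8/7 - (333*g + (2*t)*g)/7 = 8/7 - (333*g + 2*g*t)/7 = 8/7 + (-333*g/7 - 2*g*t/7) = 8/7 - 333*g/7 - 2*g*t/7)
G(-1907, m(-27)) - f(-1388) = (8/7 - 333/7*22 - 2/7*22*(-1907)) - (-136 + 8*(-1388)) = (8/7 - 7326/7 + 83908/7) - (-136 - 11104) = 76590/7 - 1*(-11240) = 76590/7 + 11240 = 155270/7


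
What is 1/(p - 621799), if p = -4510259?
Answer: -1/5132058 ≈ -1.9485e-7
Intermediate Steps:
1/(p - 621799) = 1/(-4510259 - 621799) = 1/(-5132058) = -1/5132058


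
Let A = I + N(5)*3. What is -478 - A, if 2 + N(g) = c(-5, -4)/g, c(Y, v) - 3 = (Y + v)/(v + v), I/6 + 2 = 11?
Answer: -21139/40 ≈ -528.47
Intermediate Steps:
I = 54 (I = -12 + 6*11 = -12 + 66 = 54)
c(Y, v) = 3 + (Y + v)/(2*v) (c(Y, v) = 3 + (Y + v)/(v + v) = 3 + (Y + v)/((2*v)) = 3 + (Y + v)*(1/(2*v)) = 3 + (Y + v)/(2*v))
N(g) = -2 + 33/(8*g) (N(g) = -2 + ((½)*(-5 + 7*(-4))/(-4))/g = -2 + ((½)*(-¼)*(-5 - 28))/g = -2 + ((½)*(-¼)*(-33))/g = -2 + 33/(8*g))
A = 2019/40 (A = 54 + (-2 + (33/8)/5)*3 = 54 + (-2 + (33/8)*(⅕))*3 = 54 + (-2 + 33/40)*3 = 54 - 47/40*3 = 54 - 141/40 = 2019/40 ≈ 50.475)
-478 - A = -478 - 1*2019/40 = -478 - 2019/40 = -21139/40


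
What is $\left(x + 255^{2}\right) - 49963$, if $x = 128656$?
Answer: $143718$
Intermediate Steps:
$\left(x + 255^{2}\right) - 49963 = \left(128656 + 255^{2}\right) - 49963 = \left(128656 + 65025\right) - 49963 = 193681 - 49963 = 143718$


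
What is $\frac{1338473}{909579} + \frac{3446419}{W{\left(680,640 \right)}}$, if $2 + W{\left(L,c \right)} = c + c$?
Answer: $\frac{1045500305365}{387480654} \approx 2698.2$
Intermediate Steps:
$W{\left(L,c \right)} = -2 + 2 c$ ($W{\left(L,c \right)} = -2 + \left(c + c\right) = -2 + 2 c$)
$\frac{1338473}{909579} + \frac{3446419}{W{\left(680,640 \right)}} = \frac{1338473}{909579} + \frac{3446419}{-2 + 2 \cdot 640} = 1338473 \cdot \frac{1}{909579} + \frac{3446419}{-2 + 1280} = \frac{1338473}{909579} + \frac{3446419}{1278} = \frac{1045500305365}{387480654}$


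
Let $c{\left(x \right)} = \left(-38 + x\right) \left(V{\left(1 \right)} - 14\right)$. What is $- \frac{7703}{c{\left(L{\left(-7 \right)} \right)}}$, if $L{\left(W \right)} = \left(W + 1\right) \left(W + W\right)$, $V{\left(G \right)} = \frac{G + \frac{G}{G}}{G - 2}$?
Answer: $\frac{7703}{736} \approx 10.466$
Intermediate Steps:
$V{\left(G \right)} = \frac{1 + G}{-2 + G}$ ($V{\left(G \right)} = \frac{G + 1}{-2 + G} = \frac{1 + G}{-2 + G}$)
$L{\left(W \right)} = 2 W \left(1 + W\right)$ ($L{\left(W \right)} = \left(1 + W\right) 2 W = 2 W \left(1 + W\right)$)
$c{\left(x \right)} = 608 - 16 x$ ($c{\left(x \right)} = \left(-38 + x\right) \left(\frac{1 + 1}{-2 + 1} - 14\right) = \left(-38 + x\right) \left(\frac{1}{-1} \cdot 2 - 14\right) = \left(-38 + x\right) \left(\left(-1\right) 2 - 14\right) = \left(-38 + x\right) \left(-2 - 14\right) = \left(-38 + x\right) \left(-16\right) = 608 - 16 x$)
$- \frac{7703}{c{\left(L{\left(-7 \right)} \right)}} = - \frac{7703}{608 - 16 \cdot 2 \left(-7\right) \left(1 - 7\right)} = - \frac{7703}{608 - 16 \cdot 2 \left(-7\right) \left(-6\right)} = - \frac{7703}{608 - 1344} = - \frac{7703}{-736} = \left(-7703\right) \left(- \frac{1}{736}\right) = \frac{7703}{736}$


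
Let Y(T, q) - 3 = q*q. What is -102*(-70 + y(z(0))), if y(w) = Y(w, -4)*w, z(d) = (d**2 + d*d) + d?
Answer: 7140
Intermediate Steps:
Y(T, q) = 3 + q**2 (Y(T, q) = 3 + q*q = 3 + q**2)
z(d) = d + 2*d**2 (z(d) = (d**2 + d**2) + d = 2*d**2 + d = d + 2*d**2)
y(w) = 19*w (y(w) = (3 + (-4)**2)*w = (3 + 16)*w = 19*w)
-102*(-70 + y(z(0))) = -102*(-70 + 19*(0*(1 + 2*0))) = -102*(-70 + 19*(0*(1 + 0))) = -102*(-70 + 19*(0*1)) = -102*(-70 + 19*0) = -102*(-70 + 0) = -102*(-70) = 7140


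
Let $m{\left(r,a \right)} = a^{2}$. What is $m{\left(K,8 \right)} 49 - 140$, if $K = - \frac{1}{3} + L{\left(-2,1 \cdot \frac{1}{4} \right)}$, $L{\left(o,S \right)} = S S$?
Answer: $2996$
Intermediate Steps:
$L{\left(o,S \right)} = S^{2}$
$K = - \frac{13}{48}$ ($K = - \frac{1}{3} + \left(1 \cdot \frac{1}{4}\right)^{2} = \left(-1\right) \frac{1}{3} + \left(1 \cdot \frac{1}{4}\right)^{2} = - \frac{1}{3} + \left(\frac{1}{4}\right)^{2} = - \frac{1}{3} + \frac{1}{16} = - \frac{13}{48} \approx -0.27083$)
$m{\left(K,8 \right)} 49 - 140 = 8^{2} \cdot 49 - 140 = 64 \cdot 49 - 140 = 3136 - 140 = 2996$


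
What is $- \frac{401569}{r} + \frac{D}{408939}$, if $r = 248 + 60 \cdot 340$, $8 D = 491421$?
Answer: $- \frac{27158144615}{1407295412} \approx -19.298$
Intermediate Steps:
$D = \frac{491421}{8}$ ($D = \frac{1}{8} \cdot 491421 = \frac{491421}{8} \approx 61428.0$)
$r = 20648$ ($r = 248 + 20400 = 20648$)
$- \frac{401569}{r} + \frac{D}{408939} = - \frac{401569}{20648} + \frac{491421}{8 \cdot 408939} = \left(-401569\right) \frac{1}{20648} + \frac{491421}{8} \cdot \frac{1}{408939} = - \frac{401569}{20648} + \frac{163807}{1090504} = - \frac{27158144615}{1407295412}$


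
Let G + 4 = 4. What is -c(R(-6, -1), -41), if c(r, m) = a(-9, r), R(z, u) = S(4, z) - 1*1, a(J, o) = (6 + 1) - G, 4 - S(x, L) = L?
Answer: -7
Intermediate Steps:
S(x, L) = 4 - L
G = 0 (G = -4 + 4 = 0)
a(J, o) = 7 (a(J, o) = (6 + 1) - 1*0 = 7 + 0 = 7)
R(z, u) = 3 - z (R(z, u) = (4 - z) - 1*1 = (4 - z) - 1 = 3 - z)
c(r, m) = 7
-c(R(-6, -1), -41) = -1*7 = -7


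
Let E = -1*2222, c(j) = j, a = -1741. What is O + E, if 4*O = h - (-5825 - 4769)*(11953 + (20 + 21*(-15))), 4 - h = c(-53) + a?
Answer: 61748881/2 ≈ 3.0874e+7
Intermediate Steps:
h = 1798 (h = 4 - (-53 - 1741) = 4 - 1*(-1794) = 4 + 1794 = 1798)
O = 61753325/2 (O = (1798 - (-5825 - 4769)*(11953 + (20 + 21*(-15))))/4 = (1798 - (-10594)*(11953 + (20 - 315)))/4 = (1798 - (-10594)*(11953 - 295))/4 = (1798 - (-10594)*11658)/4 = (1798 - 1*(-123504852))/4 = (1798 + 123504852)/4 = (¼)*123506650 = 61753325/2 ≈ 3.0877e+7)
E = -2222
O + E = 61753325/2 - 2222 = 61748881/2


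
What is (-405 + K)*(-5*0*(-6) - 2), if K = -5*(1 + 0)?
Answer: 820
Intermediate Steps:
K = -5 (K = -5*1 = -5)
(-405 + K)*(-5*0*(-6) - 2) = (-405 - 5)*(-5*0*(-6) - 2) = -410*(0*(-6) - 2) = -410*(0 - 2) = -410*(-2) = 820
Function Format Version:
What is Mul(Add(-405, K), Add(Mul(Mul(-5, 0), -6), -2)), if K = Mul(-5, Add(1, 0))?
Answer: 820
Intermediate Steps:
K = -5 (K = Mul(-5, 1) = -5)
Mul(Add(-405, K), Add(Mul(Mul(-5, 0), -6), -2)) = Mul(Add(-405, -5), Add(Mul(Mul(-5, 0), -6), -2)) = Mul(-410, Add(Mul(0, -6), -2)) = Mul(-410, Add(0, -2)) = Mul(-410, -2) = 820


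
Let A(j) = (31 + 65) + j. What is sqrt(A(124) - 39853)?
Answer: I*sqrt(39633) ≈ 199.08*I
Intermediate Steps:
A(j) = 96 + j
sqrt(A(124) - 39853) = sqrt((96 + 124) - 39853) = sqrt(220 - 39853) = sqrt(-39633) = I*sqrt(39633)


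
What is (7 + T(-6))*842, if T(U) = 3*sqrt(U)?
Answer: 5894 + 2526*I*sqrt(6) ≈ 5894.0 + 6187.4*I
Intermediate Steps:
(7 + T(-6))*842 = (7 + 3*sqrt(-6))*842 = (7 + 3*(I*sqrt(6)))*842 = (7 + 3*I*sqrt(6))*842 = 5894 + 2526*I*sqrt(6)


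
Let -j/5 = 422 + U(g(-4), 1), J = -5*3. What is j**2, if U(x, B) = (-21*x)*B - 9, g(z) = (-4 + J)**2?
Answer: 1284505600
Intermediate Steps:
J = -15
g(z) = 361 (g(z) = (-4 - 15)**2 = (-19)**2 = 361)
U(x, B) = -9 - 21*B*x (U(x, B) = -21*B*x - 9 = -9 - 21*B*x)
j = 35840 (j = -5*(422 + (-9 - 21*1*361)) = -5*(422 + (-9 - 7581)) = -5*(422 - 7590) = -5*(-7168) = 35840)
j**2 = 35840**2 = 1284505600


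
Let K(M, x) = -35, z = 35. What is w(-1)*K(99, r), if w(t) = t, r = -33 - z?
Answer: 35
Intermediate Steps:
r = -68 (r = -33 - 1*35 = -33 - 35 = -68)
w(-1)*K(99, r) = -1*(-35) = 35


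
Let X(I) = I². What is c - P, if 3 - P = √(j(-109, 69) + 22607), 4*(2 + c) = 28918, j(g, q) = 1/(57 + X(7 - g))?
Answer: 14449/2 + 2*√1032016160274/13513 ≈ 7374.9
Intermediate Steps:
j(g, q) = 1/(57 + (7 - g)²)
c = 14455/2 (c = -2 + (¼)*28918 = -2 + 14459/2 = 14455/2 ≈ 7227.5)
P = 3 - 2*√1032016160274/13513 (P = 3 - √(1/(57 + (-7 - 109)²) + 22607) = 3 - √(1/(57 + (-116)²) + 22607) = 3 - √(1/(57 + 13456) + 22607) = 3 - √(1/13513 + 22607) = 3 - √(305488392/13513) = 3 - 2*√1032016160274/13513 ≈ -147.36)
c - P = 14455/2 - (3 - 2*√1032016160274/13513) = 14455/2 + (-3 + 2*√1032016160274/13513) = 14449/2 + 2*√1032016160274/13513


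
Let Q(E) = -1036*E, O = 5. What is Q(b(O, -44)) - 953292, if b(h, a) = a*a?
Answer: -2958988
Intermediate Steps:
b(h, a) = a²
Q(b(O, -44)) - 953292 = -1036*(-44)² - 953292 = -1036*1936 - 953292 = -2005696 - 953292 = -2958988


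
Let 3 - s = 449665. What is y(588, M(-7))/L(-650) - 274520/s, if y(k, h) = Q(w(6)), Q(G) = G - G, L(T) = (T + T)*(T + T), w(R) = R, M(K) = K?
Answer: 137260/224831 ≈ 0.61050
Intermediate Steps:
s = -449662 (s = 3 - 1*449665 = 3 - 449665 = -449662)
L(T) = 4*T² (L(T) = (2*T)*(2*T) = 4*T²)
Q(G) = 0
y(k, h) = 0
y(588, M(-7))/L(-650) - 274520/s = 0/((4*(-650)²)) - 274520/(-449662) = 0/((4*422500)) - 274520*(-1/449662) = 0/1690000 + 137260/224831 = 0*(1/1690000) + 137260/224831 = 0 + 137260/224831 = 137260/224831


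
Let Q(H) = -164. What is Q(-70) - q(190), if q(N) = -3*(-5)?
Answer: -179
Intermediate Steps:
q(N) = 15
Q(-70) - q(190) = -164 - 1*15 = -164 - 15 = -179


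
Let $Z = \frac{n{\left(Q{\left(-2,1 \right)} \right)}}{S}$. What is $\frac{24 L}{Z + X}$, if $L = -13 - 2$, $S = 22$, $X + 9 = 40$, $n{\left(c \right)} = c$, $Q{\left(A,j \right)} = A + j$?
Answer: $- \frac{2640}{227} \approx -11.63$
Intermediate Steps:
$X = 31$ ($X = -9 + 40 = 31$)
$L = -15$
$Z = - \frac{1}{22}$ ($Z = \frac{-2 + 1}{22} = \left(-1\right) \frac{1}{22} = - \frac{1}{22} \approx -0.045455$)
$\frac{24 L}{Z + X} = \frac{24 \left(-15\right)}{- \frac{1}{22} + 31} = - \frac{360}{\frac{681}{22}} = \left(-360\right) \frac{22}{681} = - \frac{2640}{227}$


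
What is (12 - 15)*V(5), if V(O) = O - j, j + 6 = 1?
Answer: -30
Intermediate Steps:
j = -5 (j = -6 + 1 = -5)
V(O) = 5 + O (V(O) = O - 1*(-5) = O + 5 = 5 + O)
(12 - 15)*V(5) = (12 - 15)*(5 + 5) = -3*10 = -30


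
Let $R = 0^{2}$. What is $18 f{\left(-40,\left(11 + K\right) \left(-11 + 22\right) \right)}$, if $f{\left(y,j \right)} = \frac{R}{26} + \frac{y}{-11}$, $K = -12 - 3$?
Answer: $\frac{720}{11} \approx 65.455$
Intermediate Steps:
$K = -15$ ($K = -12 - 3 = -15$)
$R = 0$
$f{\left(y,j \right)} = - \frac{y}{11}$ ($f{\left(y,j \right)} = \frac{0}{26} + \frac{y}{-11} = 0 \cdot \frac{1}{26} + y \left(- \frac{1}{11}\right) = 0 - \frac{y}{11} = - \frac{y}{11}$)
$18 f{\left(-40,\left(11 + K\right) \left(-11 + 22\right) \right)} = 18 \left(\left(- \frac{1}{11}\right) \left(-40\right)\right) = 18 \cdot \frac{40}{11} = \frac{720}{11}$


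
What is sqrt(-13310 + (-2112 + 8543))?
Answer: I*sqrt(6879) ≈ 82.94*I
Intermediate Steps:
sqrt(-13310 + (-2112 + 8543)) = sqrt(-13310 + 6431) = sqrt(-6879) = I*sqrt(6879)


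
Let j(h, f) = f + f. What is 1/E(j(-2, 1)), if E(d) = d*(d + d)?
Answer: ⅛ ≈ 0.12500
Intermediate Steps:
j(h, f) = 2*f
E(d) = 2*d² (E(d) = d*(2*d) = 2*d²)
1/E(j(-2, 1)) = 1/(2*(2*1)²) = 1/(2*2²) = 1/(2*4) = 1/8 = ⅛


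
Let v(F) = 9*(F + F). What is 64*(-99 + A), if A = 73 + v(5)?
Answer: 4096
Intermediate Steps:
v(F) = 18*F (v(F) = 9*(2*F) = 18*F)
A = 163 (A = 73 + 18*5 = 73 + 90 = 163)
64*(-99 + A) = 64*(-99 + 163) = 64*64 = 4096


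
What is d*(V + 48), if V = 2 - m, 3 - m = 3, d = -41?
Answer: -2050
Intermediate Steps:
m = 0 (m = 3 - 1*3 = 3 - 3 = 0)
V = 2 (V = 2 - 1*0 = 2 + 0 = 2)
d*(V + 48) = -41*(2 + 48) = -41*50 = -2050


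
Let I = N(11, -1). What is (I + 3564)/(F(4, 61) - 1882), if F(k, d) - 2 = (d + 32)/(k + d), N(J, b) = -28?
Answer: -229840/122107 ≈ -1.8823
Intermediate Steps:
I = -28
F(k, d) = 2 + (32 + d)/(d + k) (F(k, d) = 2 + (d + 32)/(k + d) = 2 + (32 + d)/(d + k))
(I + 3564)/(F(4, 61) - 1882) = (-28 + 3564)/((32 + 2*4 + 3*61)/(61 + 4) - 1882) = 3536/((32 + 8 + 183)/65 - 1882) = 3536/((1/65)*223 - 1882) = 3536/(223/65 - 1882) = 3536/(-122107/65) = 3536*(-65/122107) = -229840/122107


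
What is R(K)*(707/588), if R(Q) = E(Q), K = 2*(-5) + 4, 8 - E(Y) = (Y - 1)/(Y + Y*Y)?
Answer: 24947/2520 ≈ 9.8996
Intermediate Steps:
E(Y) = 8 - (-1 + Y)/(Y + Y²) (E(Y) = 8 - (Y - 1)/(Y + Y*Y) = 8 - (-1 + Y)/(Y + Y²))
K = -6 (K = -10 + 4 = -6)
R(Q) = (1 + 7*Q + 8*Q²)/(Q*(1 + Q))
R(K)*(707/588) = ((1 + 7*(-6) + 8*(-6)²)/((-6)*(1 - 6)))*(707/588) = (-⅙*(1 - 42 + 8*36)/(-5))*(707*(1/588)) = -⅙*(-⅕)*(1 - 42 + 288)*(101/84) = -⅙*(-⅕)*247*(101/84) = (247/30)*(101/84) = 24947/2520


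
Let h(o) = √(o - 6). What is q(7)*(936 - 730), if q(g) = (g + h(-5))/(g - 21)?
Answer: -103 - 103*I*√11/7 ≈ -103.0 - 48.802*I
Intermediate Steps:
h(o) = √(-6 + o)
q(g) = (g + I*√11)/(-21 + g) (q(g) = (g + √(-6 - 5))/(g - 21) = (g + √(-11))/(-21 + g) = (g + I*√11)/(-21 + g))
q(7)*(936 - 730) = ((7 + I*√11)/(-21 + 7))*(936 - 730) = ((7 + I*√11)/(-14))*206 = -(7 + I*√11)/14*206 = (-½ - I*√11/14)*206 = -103 - 103*I*√11/7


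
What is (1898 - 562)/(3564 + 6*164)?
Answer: 334/1137 ≈ 0.29376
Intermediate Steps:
(1898 - 562)/(3564 + 6*164) = 1336/(3564 + 984) = 1336/4548 = 1336*(1/4548) = 334/1137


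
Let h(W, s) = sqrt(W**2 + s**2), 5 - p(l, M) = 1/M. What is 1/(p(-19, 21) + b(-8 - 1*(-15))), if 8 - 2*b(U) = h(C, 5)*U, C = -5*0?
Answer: -42/359 ≈ -0.11699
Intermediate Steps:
C = 0
p(l, M) = 5 - 1/M
b(U) = 4 - 5*U/2 (b(U) = 4 - sqrt(0**2 + 5**2)*U/2 = 4 - sqrt(0 + 25)*U/2 = 4 - sqrt(25)*U/2 = 4 - 5*U/2)
1/(p(-19, 21) + b(-8 - 1*(-15))) = 1/((5 - 1/21) + (4 - 5*(-8 - 1*(-15))/2)) = 1/((5 - 1*1/21) + (4 - 5*(-8 + 15)/2)) = 1/((5 - 1/21) + (4 - 5/2*7)) = 1/(104/21 + (4 - 35/2)) = 1/(104/21 - 27/2) = 1/(-359/42) = -42/359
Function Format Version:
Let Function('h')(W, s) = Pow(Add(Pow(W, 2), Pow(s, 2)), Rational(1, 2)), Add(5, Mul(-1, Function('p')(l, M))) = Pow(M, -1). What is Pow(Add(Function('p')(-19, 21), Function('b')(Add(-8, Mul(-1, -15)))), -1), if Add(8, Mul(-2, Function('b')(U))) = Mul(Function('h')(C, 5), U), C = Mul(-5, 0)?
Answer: Rational(-42, 359) ≈ -0.11699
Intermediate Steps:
C = 0
Function('p')(l, M) = Add(5, Mul(-1, Pow(M, -1)))
Function('b')(U) = Add(4, Mul(Rational(-5, 2), U)) (Function('b')(U) = Add(4, Mul(Rational(-1, 2), Mul(Pow(Add(Pow(0, 2), Pow(5, 2)), Rational(1, 2)), U))) = Add(4, Mul(Rational(-1, 2), Mul(Pow(Add(0, 25), Rational(1, 2)), U))) = Add(4, Mul(Rational(-1, 2), Mul(Pow(25, Rational(1, 2)), U))) = Add(4, Mul(Rational(-1, 2), Mul(5, U))) = Add(4, Mul(Rational(-5, 2), U)))
Pow(Add(Function('p')(-19, 21), Function('b')(Add(-8, Mul(-1, -15)))), -1) = Pow(Add(Add(5, Mul(-1, Pow(21, -1))), Add(4, Mul(Rational(-5, 2), Add(-8, Mul(-1, -15))))), -1) = Pow(Add(Add(5, Mul(-1, Rational(1, 21))), Add(4, Mul(Rational(-5, 2), Add(-8, 15)))), -1) = Pow(Add(Add(5, Rational(-1, 21)), Add(4, Mul(Rational(-5, 2), 7))), -1) = Pow(Add(Rational(104, 21), Add(4, Rational(-35, 2))), -1) = Pow(Add(Rational(104, 21), Rational(-27, 2)), -1) = Pow(Rational(-359, 42), -1) = Rational(-42, 359)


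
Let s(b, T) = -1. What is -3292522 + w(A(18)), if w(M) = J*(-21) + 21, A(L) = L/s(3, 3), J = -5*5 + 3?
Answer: -3292039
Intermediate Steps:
J = -22 (J = -25 + 3 = -22)
A(L) = -L (A(L) = L/(-1) = L*(-1) = -L)
w(M) = 483 (w(M) = -22*(-21) + 21 = 462 + 21 = 483)
-3292522 + w(A(18)) = -3292522 + 483 = -3292039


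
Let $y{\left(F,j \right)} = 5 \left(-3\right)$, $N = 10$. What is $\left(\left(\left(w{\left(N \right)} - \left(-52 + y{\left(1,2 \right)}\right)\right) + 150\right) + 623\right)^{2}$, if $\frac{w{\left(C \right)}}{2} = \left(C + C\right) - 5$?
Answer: $756900$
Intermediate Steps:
$w{\left(C \right)} = -10 + 4 C$ ($w{\left(C \right)} = 2 \left(\left(C + C\right) - 5\right) = 2 \left(2 C - 5\right) = 2 \left(-5 + 2 C\right) = -10 + 4 C$)
$y{\left(F,j \right)} = -15$
$\left(\left(\left(w{\left(N \right)} - \left(-52 + y{\left(1,2 \right)}\right)\right) + 150\right) + 623\right)^{2} = \left(\left(\left(\left(-10 + 4 \cdot 10\right) + \left(52 - -15\right)\right) + 150\right) + 623\right)^{2} = \left(\left(\left(\left(-10 + 40\right) + \left(52 + 15\right)\right) + 150\right) + 623\right)^{2} = \left(\left(\left(30 + 67\right) + 150\right) + 623\right)^{2} = \left(\left(97 + 150\right) + 623\right)^{2} = \left(247 + 623\right)^{2} = 870^{2} = 756900$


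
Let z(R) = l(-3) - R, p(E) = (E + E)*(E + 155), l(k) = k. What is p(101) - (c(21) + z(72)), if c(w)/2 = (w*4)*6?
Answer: 50779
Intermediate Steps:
p(E) = 2*E*(155 + E) (p(E) = (2*E)*(155 + E) = 2*E*(155 + E))
z(R) = -3 - R
c(w) = 48*w (c(w) = 2*((w*4)*6) = 2*((4*w)*6) = 2*(24*w) = 48*w)
p(101) - (c(21) + z(72)) = 2*101*(155 + 101) - (48*21 + (-3 - 1*72)) = 2*101*256 - (1008 + (-3 - 72)) = 51712 - (1008 - 75) = 51712 - 1*933 = 51712 - 933 = 50779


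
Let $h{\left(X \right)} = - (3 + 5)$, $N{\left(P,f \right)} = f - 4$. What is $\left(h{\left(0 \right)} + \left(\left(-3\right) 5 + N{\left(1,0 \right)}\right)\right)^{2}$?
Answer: $729$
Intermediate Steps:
$N{\left(P,f \right)} = -4 + f$ ($N{\left(P,f \right)} = f - 4 = -4 + f$)
$h{\left(X \right)} = -8$ ($h{\left(X \right)} = \left(-1\right) 8 = -8$)
$\left(h{\left(0 \right)} + \left(\left(-3\right) 5 + N{\left(1,0 \right)}\right)\right)^{2} = \left(-8 + \left(\left(-3\right) 5 + \left(-4 + 0\right)\right)\right)^{2} = \left(-8 - 19\right)^{2} = \left(-27\right)^{2} = 729$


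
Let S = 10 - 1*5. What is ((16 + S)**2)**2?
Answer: 194481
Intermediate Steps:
S = 5 (S = 10 - 5 = 5)
((16 + S)**2)**2 = ((16 + 5)**2)**2 = (21**2)**2 = 441**2 = 194481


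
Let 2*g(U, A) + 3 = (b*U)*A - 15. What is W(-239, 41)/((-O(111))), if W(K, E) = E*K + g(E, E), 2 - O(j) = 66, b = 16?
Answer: 455/8 ≈ 56.875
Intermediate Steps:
g(U, A) = -9 + 8*A*U (g(U, A) = -3/2 + ((16*U)*A - 15)/2 = -3/2 + (16*A*U - 15)/2 = -3/2 + (-15 + 16*A*U)/2 = -3/2 + (-15/2 + 8*A*U) = -9 + 8*A*U)
O(j) = -64 (O(j) = 2 - 1*66 = 2 - 66 = -64)
W(K, E) = -9 + 8*E² + E*K (W(K, E) = E*K + (-9 + 8*E*E) = E*K + (-9 + 8*E²) = -9 + 8*E² + E*K)
W(-239, 41)/((-O(111))) = (-9 + 8*41² + 41*(-239))/((-1*(-64))) = (-9 + 8*1681 - 9799)/64 = (-9 + 13448 - 9799)*(1/64) = 3640*(1/64) = 455/8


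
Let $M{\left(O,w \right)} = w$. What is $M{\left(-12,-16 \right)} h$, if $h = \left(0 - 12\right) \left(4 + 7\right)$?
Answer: $2112$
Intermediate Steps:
$h = -132$ ($h = \left(0 - 12\right) 11 = \left(-12\right) 11 = -132$)
$M{\left(-12,-16 \right)} h = \left(-16\right) \left(-132\right) = 2112$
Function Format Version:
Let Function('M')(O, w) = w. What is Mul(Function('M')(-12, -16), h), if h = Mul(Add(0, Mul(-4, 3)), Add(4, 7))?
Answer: 2112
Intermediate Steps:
h = -132 (h = Mul(Add(0, -12), 11) = Mul(-12, 11) = -132)
Mul(Function('M')(-12, -16), h) = Mul(-16, -132) = 2112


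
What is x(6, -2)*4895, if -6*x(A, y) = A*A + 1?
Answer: -181115/6 ≈ -30186.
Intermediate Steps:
x(A, y) = -⅙ - A²/6 (x(A, y) = -(A*A + 1)/6 = -(A² + 1)/6 = -(1 + A²)/6 = -⅙ - A²/6)
x(6, -2)*4895 = (-⅙ - ⅙*6²)*4895 = (-⅙ - ⅙*36)*4895 = (-⅙ - 6)*4895 = -37/6*4895 = -181115/6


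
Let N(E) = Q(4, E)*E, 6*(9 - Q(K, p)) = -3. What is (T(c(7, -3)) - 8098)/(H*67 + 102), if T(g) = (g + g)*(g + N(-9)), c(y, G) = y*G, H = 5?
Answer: -3625/437 ≈ -8.2952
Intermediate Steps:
Q(K, p) = 19/2 (Q(K, p) = 9 - 1/6*(-3) = 9 + 1/2 = 19/2)
N(E) = 19*E/2
c(y, G) = G*y
T(g) = 2*g*(-171/2 + g) (T(g) = (g + g)*(g + (19/2)*(-9)) = (2*g)*(g - 171/2) = (2*g)*(-171/2 + g) = 2*g*(-171/2 + g))
(T(c(7, -3)) - 8098)/(H*67 + 102) = ((-3*7)*(-171 + 2*(-3*7)) - 8098)/(5*67 + 102) = (-21*(-171 + 2*(-21)) - 8098)/(335 + 102) = (-21*(-171 - 42) - 8098)/437 = (-21*(-213) - 8098)*(1/437) = (4473 - 8098)*(1/437) = -3625*1/437 = -3625/437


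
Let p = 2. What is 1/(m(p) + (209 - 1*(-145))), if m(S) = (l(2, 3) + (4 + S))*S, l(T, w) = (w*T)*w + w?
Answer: 1/408 ≈ 0.0024510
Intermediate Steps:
l(T, w) = w + T*w² (l(T, w) = (T*w)*w + w = T*w² + w = w + T*w²)
m(S) = S*(25 + S) (m(S) = (3*(1 + 2*3) + (4 + S))*S = (3*(1 + 6) + (4 + S))*S = (3*7 + (4 + S))*S = (21 + (4 + S))*S = (25 + S)*S = S*(25 + S))
1/(m(p) + (209 - 1*(-145))) = 1/(2*(25 + 2) + (209 - 1*(-145))) = 1/(2*27 + (209 + 145)) = 1/(54 + 354) = 1/408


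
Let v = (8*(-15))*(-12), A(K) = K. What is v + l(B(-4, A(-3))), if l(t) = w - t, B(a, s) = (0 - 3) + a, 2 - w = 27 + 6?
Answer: 1416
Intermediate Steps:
w = -31 (w = 2 - (27 + 6) = 2 - 1*33 = 2 - 33 = -31)
B(a, s) = -3 + a
v = 1440 (v = -120*(-12) = 1440)
l(t) = -31 - t
v + l(B(-4, A(-3))) = 1440 + (-31 - (-3 - 4)) = 1440 + (-31 - 1*(-7)) = 1440 + (-31 + 7) = 1440 - 24 = 1416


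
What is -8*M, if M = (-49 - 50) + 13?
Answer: 688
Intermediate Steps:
M = -86 (M = -99 + 13 = -86)
-8*M = -8*(-86) = 688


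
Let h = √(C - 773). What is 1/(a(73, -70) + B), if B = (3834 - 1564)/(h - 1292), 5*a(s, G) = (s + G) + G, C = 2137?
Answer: -6320675/95810284 + 1135*√341/95810284 ≈ -0.065752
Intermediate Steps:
a(s, G) = s/5 + 2*G/5 (a(s, G) = ((s + G) + G)/5 = ((G + s) + G)/5 = (s + 2*G)/5 = s/5 + 2*G/5)
h = 2*√341 (h = √(2137 - 773) = √1364 = 2*√341 ≈ 36.932)
B = 2270/(-1292 + 2*√341) (B = (3834 - 1564)/(2*√341 - 1292) = 2270/(-1292 + 2*√341) ≈ -1.8087)
1/(a(73, -70) + B) = 1/(((⅕)*73 + (⅖)*(-70)) + (-146642/83395 - 227*√341/83395)) = 1/((73/5 - 28) + (-146642/83395 - 227*√341/83395)) = 1/(-67/5 + (-146642/83395 - 227*√341/83395)) = 1/(-252827/16679 - 227*√341/83395)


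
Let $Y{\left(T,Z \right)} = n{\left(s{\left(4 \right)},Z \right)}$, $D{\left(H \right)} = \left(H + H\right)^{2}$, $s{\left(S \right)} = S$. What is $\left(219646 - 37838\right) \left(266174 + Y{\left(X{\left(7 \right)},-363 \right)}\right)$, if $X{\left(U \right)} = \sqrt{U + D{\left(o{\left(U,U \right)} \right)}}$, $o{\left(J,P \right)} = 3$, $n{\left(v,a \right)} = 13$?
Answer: $48394926096$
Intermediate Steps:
$D{\left(H \right)} = 4 H^{2}$ ($D{\left(H \right)} = \left(2 H\right)^{2} = 4 H^{2}$)
$X{\left(U \right)} = \sqrt{36 + U}$ ($X{\left(U \right)} = \sqrt{U + 4 \cdot 3^{2}} = \sqrt{U + 4 \cdot 9} = \sqrt{U + 36} = \sqrt{36 + U}$)
$Y{\left(T,Z \right)} = 13$
$\left(219646 - 37838\right) \left(266174 + Y{\left(X{\left(7 \right)},-363 \right)}\right) = \left(219646 - 37838\right) \left(266174 + 13\right) = 181808 \cdot 266187 = 48394926096$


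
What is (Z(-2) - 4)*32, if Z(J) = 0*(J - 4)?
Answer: -128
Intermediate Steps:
Z(J) = 0 (Z(J) = 0*(-4 + J) = 0)
(Z(-2) - 4)*32 = (0 - 4)*32 = -4*32 = -128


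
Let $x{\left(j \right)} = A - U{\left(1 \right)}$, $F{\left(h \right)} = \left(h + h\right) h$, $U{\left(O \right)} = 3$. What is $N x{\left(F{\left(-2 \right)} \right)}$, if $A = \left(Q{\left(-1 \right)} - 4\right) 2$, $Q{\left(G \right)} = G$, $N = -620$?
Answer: $8060$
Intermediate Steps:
$A = -10$ ($A = \left(-1 - 4\right) 2 = \left(-5\right) 2 = -10$)
$F{\left(h \right)} = 2 h^{2}$ ($F{\left(h \right)} = 2 h h = 2 h^{2}$)
$x{\left(j \right)} = -13$ ($x{\left(j \right)} = -10 - 3 = -13$)
$N x{\left(F{\left(-2 \right)} \right)} = \left(-620\right) \left(-13\right) = 8060$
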